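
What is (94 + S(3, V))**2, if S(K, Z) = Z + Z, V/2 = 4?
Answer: 12100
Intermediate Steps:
V = 8 (V = 2*4 = 8)
S(K, Z) = 2*Z
(94 + S(3, V))**2 = (94 + 2*8)**2 = (94 + 16)**2 = 110**2 = 12100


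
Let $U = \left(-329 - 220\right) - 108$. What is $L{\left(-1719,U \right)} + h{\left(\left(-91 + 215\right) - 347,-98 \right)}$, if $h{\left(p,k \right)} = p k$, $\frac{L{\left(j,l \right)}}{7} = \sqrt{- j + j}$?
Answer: $21854$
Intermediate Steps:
$U = -657$ ($U = -549 - 108 = -657$)
$L{\left(j,l \right)} = 0$ ($L{\left(j,l \right)} = 7 \sqrt{- j + j} = 7 \sqrt{0} = 7 \cdot 0 = 0$)
$h{\left(p,k \right)} = k p$
$L{\left(-1719,U \right)} + h{\left(\left(-91 + 215\right) - 347,-98 \right)} = 0 - 98 \left(\left(-91 + 215\right) - 347\right) = 0 - 98 \left(124 - 347\right) = 0 - -21854 = 0 + 21854 = 21854$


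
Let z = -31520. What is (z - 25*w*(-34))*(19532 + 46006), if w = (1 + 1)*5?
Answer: -1508684760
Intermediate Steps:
w = 10 (w = 2*5 = 10)
(z - 25*w*(-34))*(19532 + 46006) = (-31520 - 25*10*(-34))*(19532 + 46006) = (-31520 - 250*(-34))*65538 = (-31520 + 8500)*65538 = -23020*65538 = -1508684760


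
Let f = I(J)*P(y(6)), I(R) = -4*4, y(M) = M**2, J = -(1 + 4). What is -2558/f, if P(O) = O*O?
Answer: 1279/10368 ≈ 0.12336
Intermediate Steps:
J = -5 (J = -1*5 = -5)
I(R) = -16
P(O) = O**2
f = -20736 (f = -16*(6**2)**2 = -16*36**2 = -16*1296 = -20736)
-2558/f = -2558/(-20736) = -2558*(-1/20736) = 1279/10368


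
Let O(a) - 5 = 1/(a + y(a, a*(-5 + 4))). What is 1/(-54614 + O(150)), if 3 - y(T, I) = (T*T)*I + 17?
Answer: -3375136/184312801823 ≈ -1.8312e-5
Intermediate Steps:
y(T, I) = -14 - I*T² (y(T, I) = 3 - ((T*T)*I + 17) = 3 - (T²*I + 17) = 3 - (I*T² + 17) = 3 - (17 + I*T²) = 3 + (-17 - I*T²) = -14 - I*T²)
O(a) = 5 + 1/(-14 + a + a³) (O(a) = 5 + 1/(a + (-14 - a*(-5 + 4)*a²)) = 5 + 1/(a + (-14 - a*(-1)*a²)) = 5 + 1/(a + (-14 - (-a)*a²)) = 5 + 1/(a + (-14 + a³)) = 5 + 1/(-14 + a + a³))
1/(-54614 + O(150)) = 1/(-54614 + (69 - 5*150 - 5*150³)/(14 - 1*150 - 1*150³)) = 1/(-54614 + (69 - 750 - 5*3375000)/(14 - 150 - 1*3375000)) = 1/(-54614 + (69 - 750 - 16875000)/(14 - 150 - 3375000)) = 1/(-54614 - 16875681/(-3375136)) = 1/(-54614 - 1/3375136*(-16875681)) = 1/(-54614 + 16875681/3375136) = 1/(-184312801823/3375136) = -3375136/184312801823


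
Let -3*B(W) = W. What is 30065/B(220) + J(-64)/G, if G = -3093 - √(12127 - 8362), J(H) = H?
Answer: -14374679549/35063908 - 16*√3765/2390721 ≈ -409.96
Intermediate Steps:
B(W) = -W/3
G = -3093 - √3765 ≈ -3154.4
30065/B(220) + J(-64)/G = 30065/((-⅓*220)) - 64/(-3093 - √3765) = 30065/(-220/3) - 64/(-3093 - √3765) = 30065*(-3/220) - 64/(-3093 - √3765) = -18039/44 - 64/(-3093 - √3765)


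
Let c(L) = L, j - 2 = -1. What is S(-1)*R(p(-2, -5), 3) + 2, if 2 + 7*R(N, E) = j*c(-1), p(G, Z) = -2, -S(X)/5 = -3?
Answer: -31/7 ≈ -4.4286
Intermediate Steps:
j = 1 (j = 2 - 1 = 1)
S(X) = 15 (S(X) = -5*(-3) = 15)
R(N, E) = -3/7 (R(N, E) = -2/7 + (1*(-1))/7 = -2/7 + (⅐)*(-1) = -2/7 - ⅐ = -3/7)
S(-1)*R(p(-2, -5), 3) + 2 = 15*(-3/7) + 2 = -45/7 + 2 = -31/7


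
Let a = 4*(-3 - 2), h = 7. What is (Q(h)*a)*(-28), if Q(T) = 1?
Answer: 560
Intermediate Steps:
a = -20 (a = 4*(-5) = -20)
(Q(h)*a)*(-28) = (1*(-20))*(-28) = -20*(-28) = 560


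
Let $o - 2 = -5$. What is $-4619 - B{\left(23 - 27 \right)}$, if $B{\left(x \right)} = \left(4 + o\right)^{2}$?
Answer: $-4620$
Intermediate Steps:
$o = -3$ ($o = 2 - 5 = -3$)
$B{\left(x \right)} = 1$ ($B{\left(x \right)} = \left(4 - 3\right)^{2} = 1^{2} = 1$)
$-4619 - B{\left(23 - 27 \right)} = -4619 - 1 = -4620$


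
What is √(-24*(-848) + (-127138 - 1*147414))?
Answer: 10*I*√2542 ≈ 504.18*I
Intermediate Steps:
√(-24*(-848) + (-127138 - 1*147414)) = √(20352 + (-127138 - 147414)) = √(20352 - 274552) = √(-254200) = 10*I*√2542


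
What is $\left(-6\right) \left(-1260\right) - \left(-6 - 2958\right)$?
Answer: $10524$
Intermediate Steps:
$\left(-6\right) \left(-1260\right) - \left(-6 - 2958\right) = 7560 - \left(-6 - 2958\right) = 7560 - -2964 = 7560 + 2964 = 10524$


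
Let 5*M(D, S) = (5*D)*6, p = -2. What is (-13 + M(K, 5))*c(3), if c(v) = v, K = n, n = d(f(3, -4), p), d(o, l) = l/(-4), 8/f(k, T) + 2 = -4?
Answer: -30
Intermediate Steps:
f(k, T) = -4/3 (f(k, T) = 8/(-2 - 4) = 8/(-6) = 8*(-⅙) = -4/3)
d(o, l) = -l/4 (d(o, l) = l*(-¼) = -l/4)
n = ½ (n = -¼*(-2) = ½ ≈ 0.50000)
K = ½ ≈ 0.50000
M(D, S) = 6*D (M(D, S) = ((5*D)*6)/5 = (30*D)/5 = 6*D)
(-13 + M(K, 5))*c(3) = (-13 + 6*(½))*3 = (-13 + 3)*3 = -10*3 = -30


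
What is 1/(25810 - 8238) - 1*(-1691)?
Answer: 29714253/17572 ≈ 1691.0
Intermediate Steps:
1/(25810 - 8238) - 1*(-1691) = 1/17572 + 1691 = 29714253/17572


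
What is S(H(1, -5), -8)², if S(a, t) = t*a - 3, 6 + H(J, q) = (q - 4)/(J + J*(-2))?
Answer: 729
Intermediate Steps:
H(J, q) = -6 - (-4 + q)/J (H(J, q) = -6 + (q - 4)/(J + J*(-2)) = -6 + (-4 + q)/(J - 2*J) = -6 + (-4 + q)/((-J)) = -6 + (-4 + q)*(-1/J) = -6 - (-4 + q)/J)
S(a, t) = -3 + a*t (S(a, t) = a*t - 3 = -3 + a*t)
S(H(1, -5), -8)² = (-3 + ((4 - 1*(-5) - 6*1)/1)*(-8))² = (-3 + (1*(4 + 5 - 6))*(-8))² = (-3 + (1*3)*(-8))² = (-3 + 3*(-8))² = (-3 - 24)² = (-27)² = 729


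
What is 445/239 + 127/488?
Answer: 247513/116632 ≈ 2.1222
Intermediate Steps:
445/239 + 127/488 = 247513/116632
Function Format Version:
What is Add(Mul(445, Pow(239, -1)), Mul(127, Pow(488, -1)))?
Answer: Rational(247513, 116632) ≈ 2.1222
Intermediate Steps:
Add(Mul(445, Pow(239, -1)), Mul(127, Pow(488, -1))) = Add(Mul(445, Rational(1, 239)), Mul(127, Rational(1, 488))) = Add(Rational(445, 239), Rational(127, 488)) = Rational(247513, 116632)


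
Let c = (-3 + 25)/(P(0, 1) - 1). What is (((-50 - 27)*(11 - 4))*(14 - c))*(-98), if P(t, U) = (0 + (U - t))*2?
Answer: -422576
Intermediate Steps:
P(t, U) = -2*t + 2*U (P(t, U) = (U - t)*2 = -2*t + 2*U)
c = 22 (c = (-3 + 25)/((-2*0 + 2*1) - 1) = 22/((0 + 2) - 1) = 22/(2 - 1) = 22/1 = 22*1 = 22)
(((-50 - 27)*(11 - 4))*(14 - c))*(-98) = (((-50 - 27)*(11 - 4))*(14 - 1*22))*(-98) = ((-77*7)*(14 - 22))*(-98) = -539*(-8)*(-98) = 4312*(-98) = -422576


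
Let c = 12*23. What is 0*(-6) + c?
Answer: 276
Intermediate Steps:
c = 276
0*(-6) + c = 0*(-6) + 276 = 0 + 276 = 276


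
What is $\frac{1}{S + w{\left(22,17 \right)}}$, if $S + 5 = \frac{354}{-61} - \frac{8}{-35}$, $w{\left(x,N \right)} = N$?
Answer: $\frac{2135}{13718} \approx 0.15563$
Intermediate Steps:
$S = - \frac{22577}{2135}$ ($S = -5 + \left(\frac{354}{-61} - \frac{8}{-35}\right) = -5 + \left(354 \left(- \frac{1}{61}\right) - - \frac{8}{35}\right) = -5 + \left(- \frac{354}{61} + \frac{8}{35}\right) = -5 - \frac{11902}{2135} = - \frac{22577}{2135} \approx -10.575$)
$\frac{1}{S + w{\left(22,17 \right)}} = \frac{1}{- \frac{22577}{2135} + 17} = \frac{1}{\frac{13718}{2135}} = \frac{2135}{13718}$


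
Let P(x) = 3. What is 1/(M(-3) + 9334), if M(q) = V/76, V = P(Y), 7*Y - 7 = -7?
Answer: 76/709387 ≈ 0.00010713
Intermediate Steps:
Y = 0 (Y = 1 + (⅐)*(-7) = 1 - 1 = 0)
V = 3
M(q) = 3/76
1/(M(-3) + 9334) = 1/(3/76 + 9334) = 1/(709387/76) = 76/709387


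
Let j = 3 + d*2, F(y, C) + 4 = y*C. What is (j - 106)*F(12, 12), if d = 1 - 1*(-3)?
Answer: -13300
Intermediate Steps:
F(y, C) = -4 + C*y (F(y, C) = -4 + y*C = -4 + C*y)
d = 4 (d = 1 + 3 = 4)
j = 11 (j = 3 + 4*2 = 3 + 8 = 11)
(j - 106)*F(12, 12) = (11 - 106)*(-4 + 12*12) = -95*(-4 + 144) = -95*140 = -13300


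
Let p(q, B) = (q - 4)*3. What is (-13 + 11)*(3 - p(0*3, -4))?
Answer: -30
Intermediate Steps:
p(q, B) = -12 + 3*q (p(q, B) = (-4 + q)*3 = -12 + 3*q)
(-13 + 11)*(3 - p(0*3, -4)) = (-13 + 11)*(3 - (-12 + 3*(0*3))) = -2*(3 - (-12 + 3*0)) = -2*(3 - (-12 + 0)) = -2*(3 - 1*(-12)) = -2*(3 + 12) = -2*15 = -30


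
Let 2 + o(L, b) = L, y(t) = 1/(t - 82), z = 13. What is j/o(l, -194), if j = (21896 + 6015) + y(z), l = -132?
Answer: -962929/4623 ≈ -208.29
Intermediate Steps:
y(t) = 1/(-82 + t)
o(L, b) = -2 + L
j = 1925858/69 (j = (21896 + 6015) + 1/(-82 + 13) = 27911 + 1/(-69) = 27911 - 1/69 = 1925858/69 ≈ 27911.)
j/o(l, -194) = 1925858/(69*(-2 - 132)) = (1925858/69)/(-134) = (1925858/69)*(-1/134) = -962929/4623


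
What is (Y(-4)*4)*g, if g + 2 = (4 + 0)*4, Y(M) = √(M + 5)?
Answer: 56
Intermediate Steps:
Y(M) = √(5 + M)
g = 14 (g = -2 + (4 + 0)*4 = -2 + 4*4 = -2 + 16 = 14)
(Y(-4)*4)*g = (√(5 - 4)*4)*14 = (√1*4)*14 = (1*4)*14 = 4*14 = 56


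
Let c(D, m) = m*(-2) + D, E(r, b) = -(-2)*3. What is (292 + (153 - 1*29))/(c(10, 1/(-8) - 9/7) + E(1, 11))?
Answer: 11648/527 ≈ 22.102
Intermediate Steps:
E(r, b) = 6 (E(r, b) = -1*(-6) = 6)
c(D, m) = D - 2*m (c(D, m) = -2*m + D = D - 2*m)
(292 + (153 - 1*29))/(c(10, 1/(-8) - 9/7) + E(1, 11)) = (292 + (153 - 1*29))/((10 - 2*(1/(-8) - 9/7)) + 6) = (292 + (153 - 29))/((10 - 2*(1*(-⅛) - 9*⅐)) + 6) = (292 + 124)/((10 - 2*(-⅛ - 9/7)) + 6) = 416/((10 - 2*(-79/56)) + 6) = 416/((10 + 79/28) + 6) = 416/(359/28 + 6) = 416/(527/28) = 416*(28/527) = 11648/527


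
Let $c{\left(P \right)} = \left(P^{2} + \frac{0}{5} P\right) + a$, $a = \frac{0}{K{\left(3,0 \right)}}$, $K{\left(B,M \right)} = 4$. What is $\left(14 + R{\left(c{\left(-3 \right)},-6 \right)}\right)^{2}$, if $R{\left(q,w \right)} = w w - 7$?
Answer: $1849$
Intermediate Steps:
$a = 0$ ($a = \frac{0}{4} = 0 \cdot \frac{1}{4} = 0$)
$c{\left(P \right)} = P^{2}$ ($c{\left(P \right)} = \left(P^{2} + \frac{0}{5} P\right) + 0 = \left(P^{2} + 0 \cdot \frac{1}{5} P\right) + 0 = \left(P^{2} + 0 P\right) + 0 = \left(P^{2} + 0\right) + 0 = P^{2} + 0 = P^{2}$)
$R{\left(q,w \right)} = -7 + w^{2}$ ($R{\left(q,w \right)} = w^{2} - 7 = -7 + w^{2}$)
$\left(14 + R{\left(c{\left(-3 \right)},-6 \right)}\right)^{2} = \left(14 - \left(7 - \left(-6\right)^{2}\right)\right)^{2} = \left(14 + \left(-7 + 36\right)\right)^{2} = \left(14 + 29\right)^{2} = 43^{2} = 1849$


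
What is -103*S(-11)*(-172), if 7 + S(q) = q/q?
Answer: -106296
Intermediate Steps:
S(q) = -6 (S(q) = -7 + q/q = -7 + 1 = -6)
-103*S(-11)*(-172) = -103*(-6)*(-172) = 618*(-172) = -106296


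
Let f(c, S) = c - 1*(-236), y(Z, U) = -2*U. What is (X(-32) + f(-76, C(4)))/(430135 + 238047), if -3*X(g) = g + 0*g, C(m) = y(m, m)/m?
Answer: 256/1002273 ≈ 0.00025542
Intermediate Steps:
C(m) = -2 (C(m) = (-2*m)/m = -2)
X(g) = -g/3 (X(g) = -(g + 0*g)/3 = -(g + 0)/3 = -g/3)
f(c, S) = 236 + c (f(c, S) = c + 236 = 236 + c)
(X(-32) + f(-76, C(4)))/(430135 + 238047) = (-1/3*(-32) + (236 - 76))/(430135 + 238047) = (32/3 + 160)/668182 = (512/3)*(1/668182) = 256/1002273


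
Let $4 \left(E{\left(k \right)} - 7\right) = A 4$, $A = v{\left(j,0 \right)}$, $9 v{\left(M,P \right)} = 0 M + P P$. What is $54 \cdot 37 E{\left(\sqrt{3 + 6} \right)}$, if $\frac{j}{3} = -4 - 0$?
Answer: $13986$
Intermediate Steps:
$j = -12$ ($j = 3 \left(-4 - 0\right) = 3 \left(-4 + 0\right) = 3 \left(-4\right) = -12$)
$v{\left(M,P \right)} = \frac{P^{2}}{9}$ ($v{\left(M,P \right)} = \frac{0 M + P P}{9} = \frac{0 + P^{2}}{9} = \frac{P^{2}}{9}$)
$A = 0$ ($A = \frac{0^{2}}{9} = \frac{1}{9} \cdot 0 = 0$)
$E{\left(k \right)} = 7$ ($E{\left(k \right)} = 7 + \frac{0 \cdot 4}{4} = 7 + \frac{1}{4} \cdot 0 = 7 + 0 = 7$)
$54 \cdot 37 E{\left(\sqrt{3 + 6} \right)} = 54 \cdot 37 \cdot 7 = 1998 \cdot 7 = 13986$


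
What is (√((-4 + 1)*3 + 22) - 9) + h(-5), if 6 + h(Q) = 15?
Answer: √13 ≈ 3.6056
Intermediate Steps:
h(Q) = 9 (h(Q) = -6 + 15 = 9)
(√((-4 + 1)*3 + 22) - 9) + h(-5) = (√((-4 + 1)*3 + 22) - 9) + 9 = (√(-3*3 + 22) - 9) + 9 = (√(-9 + 22) - 9) + 9 = (√13 - 9) + 9 = (-9 + √13) + 9 = √13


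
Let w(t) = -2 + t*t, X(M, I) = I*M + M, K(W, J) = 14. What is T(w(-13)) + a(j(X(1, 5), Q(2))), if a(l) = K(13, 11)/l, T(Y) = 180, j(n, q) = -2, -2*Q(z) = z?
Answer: 173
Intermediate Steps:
Q(z) = -z/2
X(M, I) = M + I*M
w(t) = -2 + t²
a(l) = 14/l
T(w(-13)) + a(j(X(1, 5), Q(2))) = 180 + 14/(-2) = 180 + 14*(-½) = 180 - 7 = 173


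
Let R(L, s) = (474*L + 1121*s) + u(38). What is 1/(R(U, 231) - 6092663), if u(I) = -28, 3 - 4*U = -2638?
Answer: -2/11041563 ≈ -1.8113e-7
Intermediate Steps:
U = 2641/4 (U = ¾ - ¼*(-2638) = ¾ + 1319/2 = 2641/4 ≈ 660.25)
R(L, s) = -28 + 474*L + 1121*s (R(L, s) = (474*L + 1121*s) - 28 = -28 + 474*L + 1121*s)
1/(R(U, 231) - 6092663) = 1/((-28 + 474*(2641/4) + 1121*231) - 6092663) = 1/((-28 + 625917/2 + 258951) - 6092663) = 1/(1143763/2 - 6092663) = 1/(-11041563/2) = -2/11041563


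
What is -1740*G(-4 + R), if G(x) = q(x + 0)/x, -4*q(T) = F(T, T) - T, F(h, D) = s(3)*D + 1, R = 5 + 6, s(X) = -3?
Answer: -11745/7 ≈ -1677.9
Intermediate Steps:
R = 11
F(h, D) = 1 - 3*D (F(h, D) = -3*D + 1 = 1 - 3*D)
q(T) = -¼ + T (q(T) = -((1 - 3*T) - T)/4 = -(1 - 4*T)/4 = -¼ + T)
G(x) = (-¼ + x)/x (G(x) = (-¼ + (x + 0))/x = (-¼ + x)/x)
-1740*G(-4 + R) = -1740*(-¼ + (-4 + 11))/(-4 + 11) = -1740*(-¼ + 7)/7 = -1740*27/(7*4) = -1740*27/28 = -11745/7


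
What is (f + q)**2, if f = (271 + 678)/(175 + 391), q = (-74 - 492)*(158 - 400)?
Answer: 6010451389464201/320356 ≈ 1.8762e+10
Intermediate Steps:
q = 136972 (q = -566*(-242) = 136972)
f = 949/566 ≈ 1.6767
(f + q)**2 = (949/566 + 136972)**2 = (77527101/566)**2 = 6010451389464201/320356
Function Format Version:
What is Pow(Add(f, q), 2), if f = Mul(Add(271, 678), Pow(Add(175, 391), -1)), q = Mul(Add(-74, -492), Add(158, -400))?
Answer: Rational(6010451389464201, 320356) ≈ 1.8762e+10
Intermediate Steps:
q = 136972 (q = Mul(-566, -242) = 136972)
f = Rational(949, 566) (f = Mul(949, Pow(566, -1)) = Mul(949, Rational(1, 566)) = Rational(949, 566) ≈ 1.6767)
Pow(Add(f, q), 2) = Pow(Add(Rational(949, 566), 136972), 2) = Pow(Rational(77527101, 566), 2) = Rational(6010451389464201, 320356)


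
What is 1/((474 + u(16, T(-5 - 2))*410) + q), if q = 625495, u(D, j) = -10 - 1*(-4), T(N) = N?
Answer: 1/623509 ≈ 1.6038e-6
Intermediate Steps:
u(D, j) = -6 (u(D, j) = -10 + 4 = -6)
1/((474 + u(16, T(-5 - 2))*410) + q) = 1/((474 - 6*410) + 625495) = 1/((474 - 2460) + 625495) = 1/(-1986 + 625495) = 1/623509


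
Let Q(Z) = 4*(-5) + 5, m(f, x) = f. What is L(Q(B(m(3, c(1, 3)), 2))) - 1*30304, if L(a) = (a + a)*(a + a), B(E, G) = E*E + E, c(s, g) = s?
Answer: -29404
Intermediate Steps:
B(E, G) = E + E² (B(E, G) = E² + E = E + E²)
Q(Z) = -15 (Q(Z) = -20 + 5 = -15)
L(a) = 4*a² (L(a) = (2*a)*(2*a) = 4*a²)
L(Q(B(m(3, c(1, 3)), 2))) - 1*30304 = 4*(-15)² - 1*30304 = 4*225 - 30304 = 900 - 30304 = -29404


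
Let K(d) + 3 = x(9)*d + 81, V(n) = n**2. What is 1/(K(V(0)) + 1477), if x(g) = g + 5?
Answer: 1/1555 ≈ 0.00064309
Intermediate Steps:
x(g) = 5 + g
K(d) = 78 + 14*d (K(d) = -3 + ((5 + 9)*d + 81) = -3 + (14*d + 81) = -3 + (81 + 14*d) = 78 + 14*d)
1/(K(V(0)) + 1477) = 1/((78 + 14*0**2) + 1477) = 1/((78 + 14*0) + 1477) = 1/((78 + 0) + 1477) = 1/(78 + 1477) = 1/1555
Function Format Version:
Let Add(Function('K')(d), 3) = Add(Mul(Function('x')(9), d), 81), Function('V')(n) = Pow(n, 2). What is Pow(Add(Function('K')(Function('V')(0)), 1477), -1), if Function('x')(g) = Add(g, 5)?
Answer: Rational(1, 1555) ≈ 0.00064309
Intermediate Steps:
Function('x')(g) = Add(5, g)
Function('K')(d) = Add(78, Mul(14, d)) (Function('K')(d) = Add(-3, Add(Mul(Add(5, 9), d), 81)) = Add(-3, Add(Mul(14, d), 81)) = Add(-3, Add(81, Mul(14, d))) = Add(78, Mul(14, d)))
Pow(Add(Function('K')(Function('V')(0)), 1477), -1) = Pow(Add(Add(78, Mul(14, Pow(0, 2))), 1477), -1) = Pow(Add(Add(78, Mul(14, 0)), 1477), -1) = Pow(Add(Add(78, 0), 1477), -1) = Pow(Add(78, 1477), -1) = Pow(1555, -1) = Rational(1, 1555)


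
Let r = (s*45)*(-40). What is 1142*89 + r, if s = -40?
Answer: 173638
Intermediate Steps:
r = 72000 (r = -40*45*(-40) = -1800*(-40) = 72000)
1142*89 + r = 1142*89 + 72000 = 101638 + 72000 = 173638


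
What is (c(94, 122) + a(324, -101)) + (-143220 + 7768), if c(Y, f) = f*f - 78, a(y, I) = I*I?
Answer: -110445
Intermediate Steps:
a(y, I) = I**2
c(Y, f) = -78 + f**2 (c(Y, f) = f**2 - 78 = -78 + f**2)
(c(94, 122) + a(324, -101)) + (-143220 + 7768) = ((-78 + 122**2) + (-101)**2) + (-143220 + 7768) = ((-78 + 14884) + 10201) - 135452 = (14806 + 10201) - 135452 = 25007 - 135452 = -110445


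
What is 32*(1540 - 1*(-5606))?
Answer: 228672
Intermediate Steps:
32*(1540 - 1*(-5606)) = 32*(1540 + 5606) = 32*7146 = 228672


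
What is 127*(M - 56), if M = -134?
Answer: -24130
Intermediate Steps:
127*(M - 56) = 127*(-134 - 56) = 127*(-190) = -24130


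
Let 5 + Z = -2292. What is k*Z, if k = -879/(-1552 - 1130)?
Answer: -673021/894 ≈ -752.82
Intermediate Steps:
Z = -2297 (Z = -5 - 2292 = -2297)
k = 293/894 (k = -879/(-2682) = -879*(-1/2682) = 293/894 ≈ 0.32774)
k*Z = (293/894)*(-2297) = -673021/894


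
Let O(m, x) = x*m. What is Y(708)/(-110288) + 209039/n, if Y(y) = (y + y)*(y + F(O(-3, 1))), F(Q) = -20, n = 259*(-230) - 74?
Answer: -5072509699/411126092 ≈ -12.338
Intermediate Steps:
O(m, x) = m*x
n = -59644 (n = -59570 - 74 = -59644)
Y(y) = 2*y*(-20 + y) (Y(y) = (y + y)*(y - 20) = (2*y)*(-20 + y) = 2*y*(-20 + y))
Y(708)/(-110288) + 209039/n = (2*708*(-20 + 708))/(-110288) + 209039/(-59644) = (2*708*688)*(-1/110288) + 209039*(-1/59644) = 974208*(-1/110288) - 209039/59644 = -60888/6893 - 209039/59644 = -5072509699/411126092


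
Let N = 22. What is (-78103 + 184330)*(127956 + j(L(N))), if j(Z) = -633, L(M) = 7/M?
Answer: 13525140321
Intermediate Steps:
(-78103 + 184330)*(127956 + j(L(N))) = (-78103 + 184330)*(127956 - 633) = 106227*127323 = 13525140321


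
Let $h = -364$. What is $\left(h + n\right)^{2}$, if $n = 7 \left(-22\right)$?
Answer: $268324$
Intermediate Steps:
$n = -154$
$\left(h + n\right)^{2} = \left(-364 - 154\right)^{2} = \left(-518\right)^{2} = 268324$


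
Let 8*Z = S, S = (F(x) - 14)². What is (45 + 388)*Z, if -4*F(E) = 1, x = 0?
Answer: 1406817/128 ≈ 10991.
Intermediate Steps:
F(E) = -¼ (F(E) = -¼*1 = -¼)
S = 3249/16 (S = (-¼ - 14)² = (-57/4)² = 3249/16 ≈ 203.06)
Z = 3249/128 (Z = (⅛)*(3249/16) = 3249/128 ≈ 25.383)
(45 + 388)*Z = (45 + 388)*(3249/128) = 433*(3249/128) = 1406817/128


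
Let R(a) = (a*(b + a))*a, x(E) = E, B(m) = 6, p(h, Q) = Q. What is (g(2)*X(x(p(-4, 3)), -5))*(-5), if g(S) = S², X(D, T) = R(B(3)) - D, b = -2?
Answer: -2820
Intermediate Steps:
R(a) = a²*(-2 + a) (R(a) = (a*(-2 + a))*a = a²*(-2 + a))
X(D, T) = 144 - D (X(D, T) = 6²*(-2 + 6) - D = 36*4 - D = 144 - D)
(g(2)*X(x(p(-4, 3)), -5))*(-5) = (2²*(144 - 1*3))*(-5) = (4*(144 - 3))*(-5) = (4*141)*(-5) = 564*(-5) = -2820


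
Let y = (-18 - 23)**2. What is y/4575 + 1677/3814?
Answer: 14083609/17449050 ≈ 0.80713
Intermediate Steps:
y = 1681 (y = (-41)**2 = 1681)
y/4575 + 1677/3814 = 1681/4575 + 1677/3814 = 14083609/17449050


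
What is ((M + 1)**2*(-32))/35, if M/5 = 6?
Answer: -30752/35 ≈ -878.63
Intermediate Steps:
M = 30 (M = 5*6 = 30)
((M + 1)**2*(-32))/35 = ((30 + 1)**2*(-32))/35 = (31**2*(-32))*(1/35) = (961*(-32))*(1/35) = -30752*1/35 = -30752/35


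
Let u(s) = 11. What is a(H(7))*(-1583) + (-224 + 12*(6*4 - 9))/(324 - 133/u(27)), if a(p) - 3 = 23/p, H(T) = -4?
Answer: 59742067/13724 ≈ 4353.1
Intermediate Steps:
a(p) = 3 + 23/p
a(H(7))*(-1583) + (-224 + 12*(6*4 - 9))/(324 - 133/u(27)) = (3 + 23/(-4))*(-1583) + (-224 + 12*(6*4 - 9))/(324 - 133/11) = (3 + 23*(-¼))*(-1583) + (-224 + 12*(24 - 9))/(324 - 133*1/11) = (3 - 23/4)*(-1583) + (-224 + 12*15)/(324 - 133/11) = -11/4*(-1583) + (-224 + 180)/(3431/11) = 17413/4 - 44*11/3431 = 17413/4 - 484/3431 = 59742067/13724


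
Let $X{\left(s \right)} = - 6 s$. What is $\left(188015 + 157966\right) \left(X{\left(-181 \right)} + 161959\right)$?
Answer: $56410472145$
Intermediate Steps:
$\left(188015 + 157966\right) \left(X{\left(-181 \right)} + 161959\right) = \left(188015 + 157966\right) \left(\left(-6\right) \left(-181\right) + 161959\right) = 345981 \left(1086 + 161959\right) = 345981 \cdot 163045 = 56410472145$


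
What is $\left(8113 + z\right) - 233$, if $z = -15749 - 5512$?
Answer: $-13381$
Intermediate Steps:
$z = -21261$ ($z = -15749 - 5512 = -21261$)
$\left(8113 + z\right) - 233 = \left(8113 - 21261\right) - 233 = -13148 - 233 = -13381$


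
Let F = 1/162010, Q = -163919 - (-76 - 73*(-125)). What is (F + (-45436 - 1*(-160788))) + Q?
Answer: -9334368159/162010 ≈ -57616.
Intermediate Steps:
Q = -172968 (Q = -163919 - (-76 + 9125) = -163919 - 1*9049 = -163919 - 9049 = -172968)
F = 1/162010 ≈ 6.1725e-6
(F + (-45436 - 1*(-160788))) + Q = (1/162010 + (-45436 - 1*(-160788))) - 172968 = (1/162010 + (-45436 + 160788)) - 172968 = (1/162010 + 115352) - 172968 = 18688177521/162010 - 172968 = -9334368159/162010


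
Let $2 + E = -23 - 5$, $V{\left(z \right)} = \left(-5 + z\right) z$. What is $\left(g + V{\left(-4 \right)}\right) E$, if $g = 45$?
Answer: $-2430$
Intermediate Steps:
$V{\left(z \right)} = z \left(-5 + z\right)$
$E = -30$ ($E = -2 - 28 = -30$)
$\left(g + V{\left(-4 \right)}\right) E = \left(45 - 4 \left(-5 - 4\right)\right) \left(-30\right) = \left(45 - -36\right) \left(-30\right) = \left(45 + 36\right) \left(-30\right) = 81 \left(-30\right) = -2430$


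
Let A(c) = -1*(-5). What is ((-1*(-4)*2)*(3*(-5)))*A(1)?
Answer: -600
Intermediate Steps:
A(c) = 5
((-1*(-4)*2)*(3*(-5)))*A(1) = ((-1*(-4)*2)*(3*(-5)))*5 = ((4*2)*(-15))*5 = (8*(-15))*5 = -120*5 = -600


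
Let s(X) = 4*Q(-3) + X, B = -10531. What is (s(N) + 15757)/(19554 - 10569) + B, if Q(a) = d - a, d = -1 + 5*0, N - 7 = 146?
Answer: -31535039/2995 ≈ -10529.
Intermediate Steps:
N = 153 (N = 7 + 146 = 153)
d = -1 (d = -1 + 0 = -1)
Q(a) = -1 - a
s(X) = 8 + X (s(X) = 4*(-1 - 1*(-3)) + X = 4*(-1 + 3) + X = 4*2 + X = 8 + X)
(s(N) + 15757)/(19554 - 10569) + B = ((8 + 153) + 15757)/(19554 - 10569) - 10531 = (161 + 15757)/8985 - 10531 = 15918*(1/8985) - 10531 = 5306/2995 - 10531 = -31535039/2995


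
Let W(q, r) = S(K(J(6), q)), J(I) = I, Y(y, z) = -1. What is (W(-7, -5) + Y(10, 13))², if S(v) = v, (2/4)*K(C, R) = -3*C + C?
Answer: 625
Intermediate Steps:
K(C, R) = -4*C (K(C, R) = 2*(-3*C + C) = 2*(-2*C) = -4*C)
W(q, r) = -24 (W(q, r) = -4*6 = -24)
(W(-7, -5) + Y(10, 13))² = (-24 - 1)² = (-25)² = 625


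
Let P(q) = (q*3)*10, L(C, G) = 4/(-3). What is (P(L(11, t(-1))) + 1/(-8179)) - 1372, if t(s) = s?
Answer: -11548749/8179 ≈ -1412.0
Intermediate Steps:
L(C, G) = -4/3 (L(C, G) = 4*(-⅓) = -4/3)
P(q) = 30*q (P(q) = (3*q)*10 = 30*q)
(P(L(11, t(-1))) + 1/(-8179)) - 1372 = (30*(-4/3) + 1/(-8179)) - 1372 = (-40 - 1/8179) - 1372 = -327161/8179 - 1372 = -11548749/8179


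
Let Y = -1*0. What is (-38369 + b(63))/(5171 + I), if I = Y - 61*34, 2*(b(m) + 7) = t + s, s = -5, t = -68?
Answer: -76825/6194 ≈ -12.403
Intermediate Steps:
Y = 0
b(m) = -87/2 (b(m) = -7 + (-68 - 5)/2 = -7 + (1/2)*(-73) = -7 - 73/2 = -87/2)
I = -2074 (I = 0 - 61*34 = 0 - 2074 = -2074)
(-38369 + b(63))/(5171 + I) = (-38369 - 87/2)/(5171 - 2074) = -76825/2/3097 = -76825/2*1/3097 = -76825/6194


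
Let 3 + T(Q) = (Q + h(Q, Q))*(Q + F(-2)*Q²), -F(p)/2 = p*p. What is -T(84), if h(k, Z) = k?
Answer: 9469155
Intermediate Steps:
F(p) = -2*p² (F(p) = -2*p*p = -2*p²)
T(Q) = -3 + 2*Q*(Q - 8*Q²) (T(Q) = -3 + (Q + Q)*(Q + (-2*(-2)²)*Q²) = -3 + (2*Q)*(Q + (-2*4)*Q²) = -3 + (2*Q)*(Q - 8*Q²) = -3 + 2*Q*(Q - 8*Q²))
-T(84) = -(-3 - 16*84³ + 2*84²) = -(-3 - 16*592704 + 2*7056) = -(-3 - 9483264 + 14112) = -1*(-9469155) = 9469155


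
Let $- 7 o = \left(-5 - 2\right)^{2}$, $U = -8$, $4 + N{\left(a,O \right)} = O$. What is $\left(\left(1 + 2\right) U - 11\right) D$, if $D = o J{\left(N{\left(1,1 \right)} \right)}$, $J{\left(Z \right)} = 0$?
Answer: $0$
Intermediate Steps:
$N{\left(a,O \right)} = -4 + O$
$o = -7$ ($o = - \frac{\left(-5 - 2\right)^{2}}{7} = - \frac{\left(-7\right)^{2}}{7} = \left(- \frac{1}{7}\right) 49 = -7$)
$D = 0$ ($D = \left(-7\right) 0 = 0$)
$\left(\left(1 + 2\right) U - 11\right) D = \left(\left(1 + 2\right) \left(-8\right) - 11\right) 0 = \left(3 \left(-8\right) - 11\right) 0 = \left(-24 - 11\right) 0 = \left(-35\right) 0 = 0$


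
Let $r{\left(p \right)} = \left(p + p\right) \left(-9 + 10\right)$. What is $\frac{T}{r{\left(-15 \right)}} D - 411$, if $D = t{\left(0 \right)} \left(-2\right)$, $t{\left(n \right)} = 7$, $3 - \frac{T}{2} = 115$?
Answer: $- \frac{7733}{15} \approx -515.53$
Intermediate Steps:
$T = -224$ ($T = 6 - 230 = -224$)
$r{\left(p \right)} = 2 p$ ($r{\left(p \right)} = 2 p 1 = 2 p$)
$D = -14$ ($D = 7 \left(-2\right) = -14$)
$\frac{T}{r{\left(-15 \right)}} D - 411 = - \frac{224}{2 \left(-15\right)} \left(-14\right) - 411 = - \frac{224}{-30} \left(-14\right) - 411 = \left(-224\right) \left(- \frac{1}{30}\right) \left(-14\right) - 411 = \frac{112}{15} \left(-14\right) - 411 = - \frac{1568}{15} - 411 = - \frac{7733}{15}$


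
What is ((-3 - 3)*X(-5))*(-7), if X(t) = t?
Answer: -210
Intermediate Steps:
((-3 - 3)*X(-5))*(-7) = ((-3 - 3)*(-5))*(-7) = -6*(-5)*(-7) = 30*(-7) = -210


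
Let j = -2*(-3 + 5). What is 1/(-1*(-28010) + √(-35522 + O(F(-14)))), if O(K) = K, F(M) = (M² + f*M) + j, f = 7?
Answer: 14005/392297764 - I*√8857/392297764 ≈ 3.57e-5 - 2.399e-7*I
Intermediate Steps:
j = -4 (j = -2*2 = -4)
F(M) = -4 + M² + 7*M (F(M) = (M² + 7*M) - 4 = -4 + M² + 7*M)
1/(-1*(-28010) + √(-35522 + O(F(-14)))) = 1/(-1*(-28010) + √(-35522 + (-4 + (-14)² + 7*(-14)))) = 1/(28010 + √(-35522 + (-4 + 196 - 98))) = 1/(28010 + √(-35522 + 94)) = 1/(28010 + √(-35428)) = 1/(28010 + 2*I*√8857)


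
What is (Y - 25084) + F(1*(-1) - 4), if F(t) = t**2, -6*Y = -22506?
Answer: -21308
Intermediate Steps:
Y = 3751 (Y = -1/6*(-22506) = 3751)
(Y - 25084) + F(1*(-1) - 4) = (3751 - 25084) + (1*(-1) - 4)**2 = -21333 + (-1 - 4)**2 = -21333 + (-5)**2 = -21333 + 25 = -21308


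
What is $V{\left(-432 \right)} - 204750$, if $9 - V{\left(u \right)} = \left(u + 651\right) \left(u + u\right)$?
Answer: $-15525$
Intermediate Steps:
$V{\left(u \right)} = 9 - 2 u \left(651 + u\right)$ ($V{\left(u \right)} = 9 - \left(u + 651\right) \left(u + u\right) = 9 - \left(651 + u\right) 2 u = 9 - 2 u \left(651 + u\right)$)
$V{\left(-432 \right)} - 204750 = \left(9 - -562464 - 2 \left(-432\right)^{2}\right) - 204750 = \left(9 + 562464 - 373248\right) - 204750 = 189225 - 204750 = -15525$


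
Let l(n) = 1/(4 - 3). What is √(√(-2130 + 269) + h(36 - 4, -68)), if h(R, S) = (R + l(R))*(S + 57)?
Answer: √(-363 + I*√1861) ≈ 1.1301 + 19.086*I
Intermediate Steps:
l(n) = 1 (l(n) = 1/1 = 1)
h(R, S) = (1 + R)*(57 + S) (h(R, S) = (R + 1)*(S + 57) = (1 + R)*(57 + S))
√(√(-2130 + 269) + h(36 - 4, -68)) = √(√(-2130 + 269) + (57 - 68 + 57*(36 - 4) + (36 - 4)*(-68))) = √(√(-1861) + (57 - 68 + 57*32 + 32*(-68))) = √(I*√1861 + (57 - 68 + 1824 - 2176)) = √(I*√1861 - 363) = √(-363 + I*√1861)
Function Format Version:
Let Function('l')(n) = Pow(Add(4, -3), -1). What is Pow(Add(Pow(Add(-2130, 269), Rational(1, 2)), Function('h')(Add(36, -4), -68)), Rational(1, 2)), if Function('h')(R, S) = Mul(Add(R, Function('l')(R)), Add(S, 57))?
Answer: Pow(Add(-363, Mul(I, Pow(1861, Rational(1, 2)))), Rational(1, 2)) ≈ Add(1.1301, Mul(19.086, I))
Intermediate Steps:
Function('l')(n) = 1 (Function('l')(n) = Pow(1, -1) = 1)
Function('h')(R, S) = Mul(Add(1, R), Add(57, S)) (Function('h')(R, S) = Mul(Add(R, 1), Add(S, 57)) = Mul(Add(1, R), Add(57, S)))
Pow(Add(Pow(Add(-2130, 269), Rational(1, 2)), Function('h')(Add(36, -4), -68)), Rational(1, 2)) = Pow(Add(Pow(Add(-2130, 269), Rational(1, 2)), Add(57, -68, Mul(57, Add(36, -4)), Mul(Add(36, -4), -68))), Rational(1, 2)) = Pow(Add(Pow(-1861, Rational(1, 2)), Add(57, -68, Mul(57, 32), Mul(32, -68))), Rational(1, 2)) = Pow(Add(Mul(I, Pow(1861, Rational(1, 2))), Add(57, -68, 1824, -2176)), Rational(1, 2)) = Pow(Add(Mul(I, Pow(1861, Rational(1, 2))), -363), Rational(1, 2)) = Pow(Add(-363, Mul(I, Pow(1861, Rational(1, 2)))), Rational(1, 2))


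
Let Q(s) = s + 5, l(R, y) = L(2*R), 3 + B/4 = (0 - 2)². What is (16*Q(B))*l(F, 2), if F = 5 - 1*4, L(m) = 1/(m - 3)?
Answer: -144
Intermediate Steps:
L(m) = 1/(-3 + m)
F = 1 (F = 5 - 4 = 1)
B = 4 (B = -12 + 4*(0 - 2)² = -12 + 4*(-2)² = -12 + 4*4 = -12 + 16 = 4)
l(R, y) = 1/(-3 + 2*R)
Q(s) = 5 + s
(16*Q(B))*l(F, 2) = (16*(5 + 4))/(-3 + 2*1) = (16*9)/(-3 + 2) = 144/(-1) = 144*(-1) = -144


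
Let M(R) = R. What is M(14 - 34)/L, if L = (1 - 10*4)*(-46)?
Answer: -10/897 ≈ -0.011148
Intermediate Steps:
L = 1794 (L = (1 - 40)*(-46) = -39*(-46) = 1794)
M(14 - 34)/L = (14 - 34)/1794 = -20*1/1794 = -10/897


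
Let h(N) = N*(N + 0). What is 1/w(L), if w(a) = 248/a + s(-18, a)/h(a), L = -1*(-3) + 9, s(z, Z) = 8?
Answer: 18/373 ≈ 0.048257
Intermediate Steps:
L = 12 (L = 3 + 9 = 12)
h(N) = N² (h(N) = N*N = N²)
w(a) = 8/a² + 248/a (w(a) = 248/a + 8/(a²) = 248/a + 8/a² = 8/a² + 248/a)
1/w(L) = 1/(8*(1 + 31*12)/12²) = 1/(8*(1/144)*(1 + 372)) = 1/(8*(1/144)*373) = 1/(373/18) = 18/373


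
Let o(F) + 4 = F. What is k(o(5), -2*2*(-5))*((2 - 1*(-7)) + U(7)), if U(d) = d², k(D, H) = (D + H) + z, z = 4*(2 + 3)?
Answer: 2378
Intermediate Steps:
z = 20 (z = 4*5 = 20)
o(F) = -4 + F
k(D, H) = 20 + D + H (k(D, H) = (D + H) + 20 = 20 + D + H)
k(o(5), -2*2*(-5))*((2 - 1*(-7)) + U(7)) = (20 + (-4 + 5) - 2*2*(-5))*((2 - 1*(-7)) + 7²) = (20 + 1 - 4*(-5))*((2 + 7) + 49) = (20 + 1 + 20)*(9 + 49) = 41*58 = 2378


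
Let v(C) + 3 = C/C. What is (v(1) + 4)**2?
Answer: 4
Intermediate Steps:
v(C) = -2 (v(C) = -3 + C/C = -3 + 1 = -2)
(v(1) + 4)**2 = (-2 + 4)**2 = 2**2 = 4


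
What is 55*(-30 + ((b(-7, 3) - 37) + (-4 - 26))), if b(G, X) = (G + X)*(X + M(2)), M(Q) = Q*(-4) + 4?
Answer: -5115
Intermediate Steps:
M(Q) = 4 - 4*Q (M(Q) = -4*Q + 4 = 4 - 4*Q)
b(G, X) = (-4 + X)*(G + X) (b(G, X) = (G + X)*(X + (4 - 4*2)) = (G + X)*(X + (4 - 8)) = (G + X)*(X - 4) = (G + X)*(-4 + X) = (-4 + X)*(G + X))
55*(-30 + ((b(-7, 3) - 37) + (-4 - 26))) = 55*(-30 + (((3**2 - 4*(-7) - 4*3 - 7*3) - 37) + (-4 - 26))) = 55*(-30 + (((9 + 28 - 12 - 21) - 37) - 30)) = 55*(-30 + ((4 - 37) - 30)) = 55*(-30 + (-33 - 30)) = 55*(-30 - 63) = 55*(-93) = -5115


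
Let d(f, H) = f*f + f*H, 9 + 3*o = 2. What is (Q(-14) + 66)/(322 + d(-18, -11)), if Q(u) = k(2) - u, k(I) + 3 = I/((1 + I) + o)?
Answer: 20/211 ≈ 0.094787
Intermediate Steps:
o = -7/3 (o = -3 + (⅓)*2 = -3 + ⅔ = -7/3 ≈ -2.3333)
k(I) = -3 + I/(-4/3 + I) (k(I) = -3 + I/((1 + I) - 7/3) = -3 + I/(-4/3 + I))
Q(u) = -u (Q(u) = 6*(2 - 1*2)/(-4 + 3*2) - u = 6*(2 - 2)/(-4 + 6) - u = 6*0/2 - u = 6*(½)*0 - u = 0 - u = -u)
d(f, H) = f² + H*f
(Q(-14) + 66)/(322 + d(-18, -11)) = (-1*(-14) + 66)/(322 - 18*(-11 - 18)) = (14 + 66)/(322 - 18*(-29)) = 80/(322 + 522) = 80/844 = 80*(1/844) = 20/211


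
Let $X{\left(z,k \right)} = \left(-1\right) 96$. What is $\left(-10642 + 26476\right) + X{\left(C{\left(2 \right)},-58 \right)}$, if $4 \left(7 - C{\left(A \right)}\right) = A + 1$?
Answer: $15738$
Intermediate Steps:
$C{\left(A \right)} = \frac{27}{4} - \frac{A}{4}$ ($C{\left(A \right)} = 7 - \frac{A + 1}{4} = 7 - \frac{1 + A}{4} = 7 - \left(\frac{1}{4} + \frac{A}{4}\right) = \frac{27}{4} - \frac{A}{4}$)
$X{\left(z,k \right)} = -96$
$\left(-10642 + 26476\right) + X{\left(C{\left(2 \right)},-58 \right)} = \left(-10642 + 26476\right) - 96 = 15834 - 96 = 15738$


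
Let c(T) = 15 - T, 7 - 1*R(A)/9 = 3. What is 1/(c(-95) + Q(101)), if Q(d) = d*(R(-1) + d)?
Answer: 1/13947 ≈ 7.1700e-5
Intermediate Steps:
R(A) = 36 (R(A) = 63 - 9*3 = 63 - 27 = 36)
Q(d) = d*(36 + d)
1/(c(-95) + Q(101)) = 1/((15 - 1*(-95)) + 101*(36 + 101)) = 1/((15 + 95) + 101*137) = 1/(110 + 13837) = 1/13947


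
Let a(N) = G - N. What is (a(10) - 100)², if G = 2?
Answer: 11664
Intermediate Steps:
a(N) = 2 - N
(a(10) - 100)² = ((2 - 1*10) - 100)² = ((2 - 10) - 100)² = (-8 - 100)² = (-108)² = 11664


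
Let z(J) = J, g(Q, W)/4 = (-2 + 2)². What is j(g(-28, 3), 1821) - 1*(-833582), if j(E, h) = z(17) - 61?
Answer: 833538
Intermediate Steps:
g(Q, W) = 0 (g(Q, W) = 4*(-2 + 2)² = 4*0² = 4*0 = 0)
j(E, h) = -44 (j(E, h) = 17 - 61 = -44)
j(g(-28, 3), 1821) - 1*(-833582) = -44 - 1*(-833582) = -44 + 833582 = 833538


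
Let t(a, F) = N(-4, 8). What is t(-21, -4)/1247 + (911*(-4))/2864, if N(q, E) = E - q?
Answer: -1127425/892852 ≈ -1.2627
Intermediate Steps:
t(a, F) = 12 (t(a, F) = 8 - 1*(-4) = 8 + 4 = 12)
t(-21, -4)/1247 + (911*(-4))/2864 = 12/1247 + (911*(-4))/2864 = 12*(1/1247) - 3644*1/2864 = 12/1247 - 911/716 = -1127425/892852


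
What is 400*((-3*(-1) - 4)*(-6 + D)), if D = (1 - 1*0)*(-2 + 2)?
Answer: 2400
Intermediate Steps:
D = 0 (D = (1 + 0)*0 = 1*0 = 0)
400*((-3*(-1) - 4)*(-6 + D)) = 400*((-3*(-1) - 4)*(-6 + 0)) = 400*((3 - 4)*(-6)) = 400*(-1*(-6)) = 400*6 = 2400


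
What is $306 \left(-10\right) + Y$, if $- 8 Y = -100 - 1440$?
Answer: $- \frac{5735}{2} \approx -2867.5$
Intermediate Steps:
$Y = \frac{385}{2}$ ($Y = - \frac{-100 - 1440}{8} = \left(- \frac{1}{8}\right) \left(-1540\right) = \frac{385}{2} \approx 192.5$)
$306 \left(-10\right) + Y = 306 \left(-10\right) + \frac{385}{2} = -3060 + \frac{385}{2} = - \frac{5735}{2}$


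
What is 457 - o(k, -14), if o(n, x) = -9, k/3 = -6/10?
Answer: 466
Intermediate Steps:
k = -9/5 (k = 3*(-6/10) = 3*(-6*⅒) = 3*(-⅗) = -9/5 ≈ -1.8000)
457 - o(k, -14) = 457 - 1*(-9) = 457 + 9 = 466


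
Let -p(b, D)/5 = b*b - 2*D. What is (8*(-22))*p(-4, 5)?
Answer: 5280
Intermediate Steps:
p(b, D) = -5*b² + 10*D (p(b, D) = -5*(b*b - 2*D) = -5*(b² - 2*D) = -5*b² + 10*D)
(8*(-22))*p(-4, 5) = (8*(-22))*(-5*(-4)² + 10*5) = -176*(-5*16 + 50) = -176*(-80 + 50) = -176*(-30) = 5280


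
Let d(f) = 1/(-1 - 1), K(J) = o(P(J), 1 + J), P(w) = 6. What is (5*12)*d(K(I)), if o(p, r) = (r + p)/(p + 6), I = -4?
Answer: -30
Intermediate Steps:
o(p, r) = (p + r)/(6 + p)
K(J) = 7/12 + J/12 (K(J) = (6 + (1 + J))/(6 + 6) = (7 + J)/12 = 7/12 + J/12)
d(f) = -1/2 (d(f) = 1/(-2) = -1/2)
(5*12)*d(K(I)) = (5*12)*(-1/2) = 60*(-1/2) = -30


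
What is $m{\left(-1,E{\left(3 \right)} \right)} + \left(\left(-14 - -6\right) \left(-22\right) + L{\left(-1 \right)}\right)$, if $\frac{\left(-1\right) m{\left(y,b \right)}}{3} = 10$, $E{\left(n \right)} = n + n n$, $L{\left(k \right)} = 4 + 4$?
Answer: $154$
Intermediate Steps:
$L{\left(k \right)} = 8$
$E{\left(n \right)} = n + n^{2}$
$m{\left(y,b \right)} = -30$ ($m{\left(y,b \right)} = \left(-3\right) 10 = -30$)
$m{\left(-1,E{\left(3 \right)} \right)} + \left(\left(-14 - -6\right) \left(-22\right) + L{\left(-1 \right)}\right) = -30 + \left(\left(-14 - -6\right) \left(-22\right) + 8\right) = -30 + \left(\left(-14 + 6\right) \left(-22\right) + 8\right) = -30 + \left(\left(-8\right) \left(-22\right) + 8\right) = -30 + \left(176 + 8\right) = -30 + 184 = 154$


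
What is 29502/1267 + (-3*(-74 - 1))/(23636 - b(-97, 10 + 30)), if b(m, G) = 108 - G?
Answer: 231862737/9953552 ≈ 23.294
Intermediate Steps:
29502/1267 + (-3*(-74 - 1))/(23636 - b(-97, 10 + 30)) = 29502/1267 + (-3*(-74 - 1))/(23636 - (108 - (10 + 30))) = 29502*(1/1267) + (-3*(-75))/(23636 - (108 - 1*40)) = 29502/1267 + 225/(23636 - (108 - 40)) = 29502/1267 + 225/(23636 - 1*68) = 29502/1267 + 225/(23636 - 68) = 29502/1267 + 225/23568 = 29502/1267 + 225*(1/23568) = 29502/1267 + 75/7856 = 231862737/9953552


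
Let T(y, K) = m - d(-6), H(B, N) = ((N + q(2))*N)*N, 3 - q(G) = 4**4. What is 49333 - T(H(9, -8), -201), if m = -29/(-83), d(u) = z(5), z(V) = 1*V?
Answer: 4095025/83 ≈ 49338.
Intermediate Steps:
z(V) = V
q(G) = -253 (q(G) = 3 - 1*4**4 = 3 - 1*256 = 3 - 256 = -253)
d(u) = 5
H(B, N) = N**2*(-253 + N) (H(B, N) = ((N - 253)*N)*N = ((-253 + N)*N)*N = (N*(-253 + N))*N = N**2*(-253 + N))
m = 29/83 (m = -29*(-1/83) = 29/83 ≈ 0.34940)
T(y, K) = -386/83 (T(y, K) = 29/83 - 1*5 = 29/83 - 5 = -386/83)
49333 - T(H(9, -8), -201) = 49333 - 1*(-386/83) = 49333 + 386/83 = 4095025/83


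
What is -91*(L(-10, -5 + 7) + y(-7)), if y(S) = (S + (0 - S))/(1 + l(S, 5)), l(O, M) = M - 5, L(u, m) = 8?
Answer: -728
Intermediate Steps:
l(O, M) = -5 + M
y(S) = 0 (y(S) = (S + (0 - S))/(1 + (-5 + 5)) = (S - S)/(1 + 0) = 0/1 = 0*1 = 0)
-91*(L(-10, -5 + 7) + y(-7)) = -91*(8 + 0) = -91*8 = -728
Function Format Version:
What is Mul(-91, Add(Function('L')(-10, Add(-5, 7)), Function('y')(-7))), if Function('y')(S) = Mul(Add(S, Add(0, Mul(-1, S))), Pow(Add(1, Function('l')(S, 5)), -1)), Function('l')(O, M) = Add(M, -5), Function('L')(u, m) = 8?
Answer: -728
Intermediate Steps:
Function('l')(O, M) = Add(-5, M)
Function('y')(S) = 0 (Function('y')(S) = Mul(Add(S, Add(0, Mul(-1, S))), Pow(Add(1, Add(-5, 5)), -1)) = Mul(Add(S, Mul(-1, S)), Pow(Add(1, 0), -1)) = Mul(0, Pow(1, -1)) = Mul(0, 1) = 0)
Mul(-91, Add(Function('L')(-10, Add(-5, 7)), Function('y')(-7))) = Mul(-91, Add(8, 0)) = Mul(-91, 8) = -728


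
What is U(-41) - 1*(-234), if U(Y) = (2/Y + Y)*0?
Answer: 234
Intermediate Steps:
U(Y) = 0 (U(Y) = (Y + 2/Y)*0 = 0)
U(-41) - 1*(-234) = 0 - 1*(-234) = 0 + 234 = 234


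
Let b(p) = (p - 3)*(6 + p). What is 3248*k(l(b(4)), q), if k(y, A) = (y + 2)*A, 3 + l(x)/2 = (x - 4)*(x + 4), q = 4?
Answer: 2130688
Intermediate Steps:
b(p) = (-3 + p)*(6 + p)
l(x) = -6 + 2*(-4 + x)*(4 + x) (l(x) = -6 + 2*((x - 4)*(x + 4)) = -6 + 2*((-4 + x)*(4 + x)) = -6 + 2*(-4 + x)*(4 + x))
k(y, A) = A*(2 + y) (k(y, A) = (2 + y)*A = A*(2 + y))
3248*k(l(b(4)), q) = 3248*(4*(2 + (-38 + 2*(-18 + 4**2 + 3*4)**2))) = 3248*(4*(2 + (-38 + 2*(-18 + 16 + 12)**2))) = 3248*(4*(2 + (-38 + 2*10**2))) = 3248*(4*(2 + (-38 + 2*100))) = 3248*(4*(2 + (-38 + 200))) = 3248*(4*(2 + 162)) = 3248*(4*164) = 3248*656 = 2130688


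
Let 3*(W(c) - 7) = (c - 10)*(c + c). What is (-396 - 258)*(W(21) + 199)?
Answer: -235440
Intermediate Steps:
W(c) = 7 + 2*c*(-10 + c)/3 (W(c) = 7 + ((c - 10)*(c + c))/3 = 7 + ((-10 + c)*(2*c))/3 = 7 + (2*c*(-10 + c))/3 = 7 + 2*c*(-10 + c)/3)
(-396 - 258)*(W(21) + 199) = (-396 - 258)*((7 - 20/3*21 + (2/3)*21**2) + 199) = -654*((7 - 140 + (2/3)*441) + 199) = -654*((7 - 140 + 294) + 199) = -654*(161 + 199) = -654*360 = -235440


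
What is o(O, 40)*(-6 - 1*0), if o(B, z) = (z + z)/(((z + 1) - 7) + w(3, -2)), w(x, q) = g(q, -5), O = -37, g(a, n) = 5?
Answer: -160/13 ≈ -12.308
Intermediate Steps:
w(x, q) = 5
o(B, z) = 2*z/(-1 + z) (o(B, z) = (z + z)/(((z + 1) - 7) + 5) = (2*z)/(((1 + z) - 7) + 5) = (2*z)/((-6 + z) + 5) = (2*z)/(-1 + z) = 2*z/(-1 + z))
o(O, 40)*(-6 - 1*0) = (2*40/(-1 + 40))*(-6 - 1*0) = (2*40/39)*(-6 + 0) = (2*40*(1/39))*(-6) = (80/39)*(-6) = -160/13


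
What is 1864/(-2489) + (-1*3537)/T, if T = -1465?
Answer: 6072833/3646385 ≈ 1.6654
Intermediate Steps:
1864/(-2489) + (-1*3537)/T = 1864/(-2489) - 1*3537/(-1465) = 1864*(-1/2489) - 3537*(-1/1465) = -1864/2489 + 3537/1465 = 6072833/3646385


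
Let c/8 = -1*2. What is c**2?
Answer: 256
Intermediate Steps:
c = -16 (c = 8*(-1*2) = 8*(-2) = -16)
c**2 = (-16)**2 = 256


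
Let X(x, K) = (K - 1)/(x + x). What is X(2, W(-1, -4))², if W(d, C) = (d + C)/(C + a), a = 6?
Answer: 49/64 ≈ 0.76563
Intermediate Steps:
W(d, C) = (C + d)/(6 + C) (W(d, C) = (d + C)/(C + 6) = (C + d)/(6 + C))
X(x, K) = (-1 + K)/(2*x) (X(x, K) = (-1 + K)/((2*x)) = (-1 + K)*(1/(2*x)) = (-1 + K)/(2*x))
X(2, W(-1, -4))² = ((½)*(-1 + (-4 - 1)/(6 - 4))/2)² = ((½)*(½)*(-1 - 5/2))² = ((½)*(½)*(-7/2))² = (-7/8)² = 49/64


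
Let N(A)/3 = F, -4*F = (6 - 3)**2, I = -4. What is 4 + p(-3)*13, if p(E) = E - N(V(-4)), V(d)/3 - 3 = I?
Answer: 211/4 ≈ 52.750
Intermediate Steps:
V(d) = -3 (V(d) = 9 + 3*(-4) = 9 - 12 = -3)
F = -9/4 (F = -(6 - 3)**2/4 = -1/4*3**2 = -1/4*9 = -9/4 ≈ -2.2500)
N(A) = -27/4 (N(A) = 3*(-9/4) = -27/4)
p(E) = 27/4 + E (p(E) = E - 1*(-27/4) = E + 27/4 = 27/4 + E)
4 + p(-3)*13 = 4 + (27/4 - 3)*13 = 4 + (15/4)*13 = 4 + 195/4 = 211/4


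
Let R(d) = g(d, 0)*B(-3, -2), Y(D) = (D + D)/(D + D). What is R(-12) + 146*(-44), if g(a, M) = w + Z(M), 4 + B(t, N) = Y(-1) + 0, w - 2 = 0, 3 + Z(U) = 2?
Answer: -6427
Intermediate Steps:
Y(D) = 1 (Y(D) = (2*D)/((2*D)) = (2*D)*(1/(2*D)) = 1)
Z(U) = -1 (Z(U) = -3 + 2 = -1)
w = 2 (w = 2 + 0 = 2)
B(t, N) = -3 (B(t, N) = -4 + (1 + 0) = -4 + 1 = -3)
g(a, M) = 1 (g(a, M) = 2 - 1 = 1)
R(d) = -3 (R(d) = 1*(-3) = -3)
R(-12) + 146*(-44) = -3 + 146*(-44) = -3 - 6424 = -6427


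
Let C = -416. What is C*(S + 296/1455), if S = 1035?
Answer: -626587936/1455 ≈ -4.3064e+5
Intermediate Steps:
C*(S + 296/1455) = -416*(1035 + 296/1455) = -416*1506221/1455 = -626587936/1455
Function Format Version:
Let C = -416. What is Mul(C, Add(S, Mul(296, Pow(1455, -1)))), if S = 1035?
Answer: Rational(-626587936, 1455) ≈ -4.3064e+5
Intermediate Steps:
Mul(C, Add(S, Mul(296, Pow(1455, -1)))) = Mul(-416, Add(1035, Mul(296, Pow(1455, -1)))) = Mul(-416, Add(1035, Mul(296, Rational(1, 1455)))) = Mul(-416, Add(1035, Rational(296, 1455))) = Mul(-416, Rational(1506221, 1455)) = Rational(-626587936, 1455)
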